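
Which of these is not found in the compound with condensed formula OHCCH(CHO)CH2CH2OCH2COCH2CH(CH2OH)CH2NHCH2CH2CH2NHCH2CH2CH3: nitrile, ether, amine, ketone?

nitrile

amine: present (CH2NHCH2 — C–N–C with sp³ carbons and no adjacent C=O → amine (secondary)).
ketone: present (CO — –C(=O)– with carbon on both sides → ketone).
ether: present (CH2OCH2 — C–O–C with sp³ carbons on both sides and no adjacent C=O → ether).
nitrile: no segment matches this pattern.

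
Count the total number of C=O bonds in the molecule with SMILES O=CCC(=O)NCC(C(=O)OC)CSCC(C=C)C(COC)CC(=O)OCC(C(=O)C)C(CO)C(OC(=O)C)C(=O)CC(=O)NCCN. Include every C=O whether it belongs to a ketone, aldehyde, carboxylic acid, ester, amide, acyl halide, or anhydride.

8

OHC: aldehyde, 1 C=O (running total 1).
CH2CONHCH2: amide, 1 C=O (running total 2).
CH(COOCH3): ester, 1 C=O (running total 3).
CH2COOCH2: ester, 1 C=O (running total 4).
CH(COCH3): ketone, 1 C=O (running total 5).
CH(OCOCH3): ester, 1 C=O (running total 6).
CO: ketone, 1 C=O (running total 7).
CH2CONHCH2: amide, 1 C=O (running total 8).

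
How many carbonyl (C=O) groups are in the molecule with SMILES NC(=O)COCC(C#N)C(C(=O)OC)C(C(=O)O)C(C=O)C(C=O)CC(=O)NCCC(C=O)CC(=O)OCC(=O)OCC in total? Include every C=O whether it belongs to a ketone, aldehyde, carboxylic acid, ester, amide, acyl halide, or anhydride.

H2NCO: amide, 1 C=O (running total 1).
CH(COOCH3): ester, 1 C=O (running total 2).
CH(COOH): carboxylic acid, 1 C=O (running total 3).
CH(CHO): aldehyde, 1 C=O (running total 4).
CH(CHO): aldehyde, 1 C=O (running total 5).
CH2CONHCH2: amide, 1 C=O (running total 6).
CH(CHO): aldehyde, 1 C=O (running total 7).
CH2COOCH2: ester, 1 C=O (running total 8).
COOCH2CH3: ester, 1 C=O (running total 9).

9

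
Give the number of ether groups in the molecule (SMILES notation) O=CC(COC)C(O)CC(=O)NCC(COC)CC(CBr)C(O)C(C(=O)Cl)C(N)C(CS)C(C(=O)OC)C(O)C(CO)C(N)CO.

terminal –CHO: carbonyl C bonded to H and C → aldehyde.
pendant –CH2OCH3: C–O–C linkage → ether.
–OH on an sp³ carbon → alcohol (secondary).
–C(=O)–N– linkage → amide (the N is not an amine).
pendant –CH2OCH3: C–O–C linkage → ether.
pendant –CH2X: halogen on sp³ carbon → alkyl halide.
–OH on an sp³ carbon → alcohol (secondary).
pendant –C(=O)X: carbonyl C bonded to C and halogen → acyl halide.
–NH2 on an sp³ carbon with no adjacent C=O → amine.
pendant –CH2SH → thiol.
pendant –COOCH3: carbonyl C bonded to C and –OCH3 → ester.
–OH on an sp³ carbon → alcohol (secondary).
pendant –CH2OH on an sp³ backbone C → alcohol.
–NH2 on an sp³ carbon with no adjacent C=O → amine.
–OH on an sp³ carbon → alcohol.
Ether appears at: CH(CH2OCH3), CH(CH2OCH3) → 2.

2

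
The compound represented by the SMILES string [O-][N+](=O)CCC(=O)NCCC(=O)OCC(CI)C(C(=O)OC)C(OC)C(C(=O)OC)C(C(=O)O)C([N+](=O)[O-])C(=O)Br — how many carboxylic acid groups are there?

1

Reading the structure from left to right:
  O2NCH2: –NO2 on carbon → nitro group.
  CH2CONHCH2: –C(=O)–N– linkage → amide (the N is not an amine).
  CH2COOCH2: –C(=O)–O–C with C on the carbonyl side → ester.
  CH(CH2I): pendant –CH2X: halogen on sp³ carbon → alkyl halide.
  CH(COOCH3): pendant –COOCH3: carbonyl C bonded to C and –OCH3 → ester.
  CH(OCH3): pendant –OCH3: C–O–C with sp³ C, no adjacent C=O → ether.
  CH(COOCH3): pendant –COOCH3: carbonyl C bonded to C and –OCH3 → ester.
  CH(COOH): pendant –COOH: carbonyl C bonded to C and –OH → carboxylic acid.
  CH(NO2): –NO2 on an sp³ carbon → nitro (the N=O is not a carbonyl).
  COBr: –C(=O)Br: carbonyl C bonded to C and to a halogen → acyl halide (not alkyl halide).
Carboxylic acid appears at: CH(COOH) → 1.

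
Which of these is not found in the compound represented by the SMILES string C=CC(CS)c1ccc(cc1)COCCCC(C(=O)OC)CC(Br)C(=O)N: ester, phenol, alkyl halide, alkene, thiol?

alkene: present (CH2=CH — C=C double bond → alkene).
thiol: present (CH(CH2SH) — pendant –CH2SH → thiol).
alkyl halide: present (CH(Br) — halogen on an sp³ carbon → alkyl halide).
ester: present (CH(COOCH3) — pendant –COOCH3: carbonyl C bonded to C and –OCH3 → ester).
phenol: no segment matches this pattern.

phenol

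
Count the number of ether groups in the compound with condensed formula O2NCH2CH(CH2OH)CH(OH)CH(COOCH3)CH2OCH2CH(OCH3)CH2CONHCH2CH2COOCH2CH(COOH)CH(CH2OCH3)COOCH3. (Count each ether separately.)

3

–NO2 on carbon → nitro group.
pendant –CH2OH on an sp³ backbone C → alcohol.
–OH on an sp³ carbon → alcohol (secondary).
pendant –COOCH3: carbonyl C bonded to C and –OCH3 → ester.
C–O–C with sp³ carbons on both sides and no adjacent C=O → ether.
pendant –OCH3: C–O–C with sp³ C, no adjacent C=O → ether.
–C(=O)–N– linkage → amide (the N is not an amine).
–C(=O)–O–C with C on the carbonyl side → ester.
pendant –COOH: carbonyl C bonded to C and –OH → carboxylic acid.
pendant –CH2OCH3: C–O–C linkage → ether.
–C(=O)OCH3: carbonyl C bonded to C and to –OCH3 → ester (not ketone + ether).
Ether appears at: CH2OCH2, CH(OCH3), CH(CH2OCH3) → 3.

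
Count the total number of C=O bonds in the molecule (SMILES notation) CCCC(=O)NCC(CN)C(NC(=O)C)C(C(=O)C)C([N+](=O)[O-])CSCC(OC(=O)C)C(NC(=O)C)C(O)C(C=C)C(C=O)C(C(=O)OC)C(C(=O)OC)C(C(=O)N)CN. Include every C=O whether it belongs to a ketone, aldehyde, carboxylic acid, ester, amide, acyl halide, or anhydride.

CH2CONHCH2: amide, 1 C=O (running total 1).
CH(NHCOCH3): amide, 1 C=O (running total 2).
CH(COCH3): ketone, 1 C=O (running total 3).
CH(OCOCH3): ester, 1 C=O (running total 4).
CH(NHCOCH3): amide, 1 C=O (running total 5).
CH(CHO): aldehyde, 1 C=O (running total 6).
CH(COOCH3): ester, 1 C=O (running total 7).
CH(COOCH3): ester, 1 C=O (running total 8).
CH(CONH2): amide, 1 C=O (running total 9).

9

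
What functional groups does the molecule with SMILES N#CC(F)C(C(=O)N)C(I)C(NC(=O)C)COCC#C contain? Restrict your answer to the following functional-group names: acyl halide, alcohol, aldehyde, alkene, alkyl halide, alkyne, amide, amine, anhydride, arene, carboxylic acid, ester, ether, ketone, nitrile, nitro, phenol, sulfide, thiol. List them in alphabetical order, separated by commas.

N≡C–: carbon triple-bonded to nitrogen → nitrile.
halogen on an sp³ carbon → alkyl halide.
pendant –CONH2: carbonyl C bonded to C and N → amide.
halogen on an sp³ carbon → alkyl halide.
pendant –NHC(=O)CH3: N bonded to a carbonyl → amide (not amine).
C–O–C with sp³ carbons on both sides and no adjacent C=O → ether.
C≡C triple bond → alkyne.

alkyl halide, alkyne, amide, ether, nitrile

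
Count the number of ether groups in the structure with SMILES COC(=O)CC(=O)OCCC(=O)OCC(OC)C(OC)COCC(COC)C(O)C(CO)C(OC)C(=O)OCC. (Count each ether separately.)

5

CH3O–C(=O)–: carbonyl C bonded to C and to –OCH3 → ester (not ketone + ether).
–C(=O)–O–C with C on the carbonyl side → ester.
–C(=O)–O–C with C on the carbonyl side → ester.
pendant –OCH3: C–O–C with sp³ C, no adjacent C=O → ether.
pendant –OCH3: C–O–C with sp³ C, no adjacent C=O → ether.
C–O–C with sp³ carbons on both sides and no adjacent C=O → ether.
pendant –CH2OCH3: C–O–C linkage → ether.
–OH on an sp³ carbon → alcohol (secondary).
pendant –CH2OH on an sp³ backbone C → alcohol.
pendant –OCH3: C–O–C with sp³ C, no adjacent C=O → ether.
–C(=O)OCH2CH3: carbonyl C bonded to C and to –OEt → ester.
Ether appears at: CH(OCH3), CH(OCH3), CH2OCH2, CH(CH2OCH3), CH(OCH3) → 5.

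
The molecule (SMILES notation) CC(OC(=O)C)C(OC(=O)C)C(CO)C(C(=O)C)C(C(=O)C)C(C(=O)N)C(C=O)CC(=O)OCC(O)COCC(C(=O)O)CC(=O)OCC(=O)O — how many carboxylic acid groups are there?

2

Taking each segment in turn:
  CH(OCOCH3): pendant –OC(=O)CH3: an acyloxy group → ester.
  CH(OCOCH3): pendant –OC(=O)CH3: an acyloxy group → ester.
  CH(CH2OH): pendant –CH2OH on an sp³ backbone C → alcohol.
  CH(COCH3): pendant –COCH3: carbonyl C bonded to two carbons → ketone.
  CH(COCH3): pendant –COCH3: carbonyl C bonded to two carbons → ketone.
  CH(CONH2): pendant –CONH2: carbonyl C bonded to C and N → amide.
  CH(CHO): pendant –CHO: carbonyl C bonded to C and H → aldehyde.
  CH2COOCH2: –C(=O)–O–C with C on the carbonyl side → ester.
  CH(OH): –OH on an sp³ carbon → alcohol (secondary).
  CH2OCH2: C–O–C with sp³ carbons on both sides and no adjacent C=O → ether.
  CH(COOH): pendant –COOH: carbonyl C bonded to C and –OH → carboxylic acid.
  CH2COOCH2: –C(=O)–O–C with C on the carbonyl side → ester.
  COOH: –COOH: carbonyl C bonded to –OH and C → carboxylic acid (the –OH is not a separate alcohol).
Carboxylic acid appears at: CH(COOH), COOH → 2.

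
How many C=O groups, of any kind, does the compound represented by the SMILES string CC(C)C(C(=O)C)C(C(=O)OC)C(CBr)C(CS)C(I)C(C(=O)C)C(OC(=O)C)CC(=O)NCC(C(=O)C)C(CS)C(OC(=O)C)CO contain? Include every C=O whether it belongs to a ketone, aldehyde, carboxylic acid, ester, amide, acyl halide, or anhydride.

7

CH(COCH3): ketone, 1 C=O (running total 1).
CH(COOCH3): ester, 1 C=O (running total 2).
CH(COCH3): ketone, 1 C=O (running total 3).
CH(OCOCH3): ester, 1 C=O (running total 4).
CH2CONHCH2: amide, 1 C=O (running total 5).
CH(COCH3): ketone, 1 C=O (running total 6).
CH(OCOCH3): ester, 1 C=O (running total 7).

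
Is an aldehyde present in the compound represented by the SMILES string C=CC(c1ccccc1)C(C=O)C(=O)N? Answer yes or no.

yes

C=C double bond → alkene.
pendant –C6H5: benzene ring → arene.
pendant –CHO: carbonyl C bonded to C and H → aldehyde.
–C(=O)NH2: carbonyl C bonded to C and to N → amide (the N is not a separate amine).
The CH(CHO) segment supplies the aldehyde: pendant –CHO: carbonyl C bonded to C and H → aldehyde.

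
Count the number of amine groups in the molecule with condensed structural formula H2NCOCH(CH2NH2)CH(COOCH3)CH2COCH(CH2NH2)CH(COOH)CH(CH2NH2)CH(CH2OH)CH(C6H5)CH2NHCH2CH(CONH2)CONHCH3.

–C(=O)NH2: carbonyl C bonded to C and to N → amide (the N is not a separate amine).
pendant –CH2NH2: N on sp³ C, no adjacent C=O → amine.
pendant –COOCH3: carbonyl C bonded to C and –OCH3 → ester.
–C(=O)– with carbon on both sides → ketone.
pendant –CH2NH2: N on sp³ C, no adjacent C=O → amine.
pendant –COOH: carbonyl C bonded to C and –OH → carboxylic acid.
pendant –CH2NH2: N on sp³ C, no adjacent C=O → amine.
pendant –CH2OH on an sp³ backbone C → alcohol.
pendant –C6H5: benzene ring → arene.
C–N–C with sp³ carbons and no adjacent C=O → amine (secondary).
pendant –CONH2: carbonyl C bonded to C and N → amide.
–C(=O)NHCH3: carbonyl C bonded to C and to N → amide (the N is not an amine).
Amine appears at: CH(CH2NH2), CH(CH2NH2), CH(CH2NH2), CH2NHCH2 → 4.

4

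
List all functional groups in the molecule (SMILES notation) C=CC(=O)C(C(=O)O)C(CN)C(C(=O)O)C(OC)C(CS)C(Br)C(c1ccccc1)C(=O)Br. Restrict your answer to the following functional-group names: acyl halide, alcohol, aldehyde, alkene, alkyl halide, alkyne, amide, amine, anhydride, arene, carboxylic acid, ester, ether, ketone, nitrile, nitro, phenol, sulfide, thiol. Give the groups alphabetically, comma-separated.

acyl halide, alkene, alkyl halide, amine, arene, carboxylic acid, ether, ketone, thiol

C=C double bond → alkene.
–C(=O)– with carbon on both sides → ketone.
pendant –COOH: carbonyl C bonded to C and –OH → carboxylic acid.
pendant –CH2NH2: N on sp³ C, no adjacent C=O → amine.
pendant –COOH: carbonyl C bonded to C and –OH → carboxylic acid.
pendant –OCH3: C–O–C with sp³ C, no adjacent C=O → ether.
pendant –CH2SH → thiol.
halogen on an sp³ carbon → alkyl halide.
pendant –C6H5: benzene ring → arene.
–C(=O)Br: carbonyl C bonded to C and to a halogen → acyl halide (not alkyl halide).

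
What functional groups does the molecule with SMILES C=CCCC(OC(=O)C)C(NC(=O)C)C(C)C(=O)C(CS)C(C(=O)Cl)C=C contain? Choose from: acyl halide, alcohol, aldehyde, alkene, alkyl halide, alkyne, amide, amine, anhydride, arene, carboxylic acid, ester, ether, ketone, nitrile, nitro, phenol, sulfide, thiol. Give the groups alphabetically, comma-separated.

C=C double bond → alkene.
pendant –OC(=O)CH3: an acyloxy group → ester.
pendant –NHC(=O)CH3: N bonded to a carbonyl → amide (not amine).
–C(=O)– with carbon on both sides → ketone.
pendant –CH2SH → thiol.
pendant –C(=O)X: carbonyl C bonded to C and halogen → acyl halide.
C=C double bond → alkene.

acyl halide, alkene, amide, ester, ketone, thiol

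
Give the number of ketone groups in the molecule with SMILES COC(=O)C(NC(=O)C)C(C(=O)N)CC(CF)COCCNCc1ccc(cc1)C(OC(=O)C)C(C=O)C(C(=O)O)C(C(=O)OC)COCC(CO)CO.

0

CH3O–C(=O)–: carbonyl C bonded to C and to –OCH3 → ester (not ketone + ether).
pendant –NHC(=O)CH3: N bonded to a carbonyl → amide (not amine).
pendant –CONH2: carbonyl C bonded to C and N → amide.
pendant –CH2X: halogen on sp³ carbon → alkyl halide.
C–O–C with sp³ carbons on both sides and no adjacent C=O → ether.
C–N–C with sp³ carbons and no adjacent C=O → amine (secondary).
para-disubstituted benzene ring → arene.
pendant –OC(=O)CH3: an acyloxy group → ester.
pendant –CHO: carbonyl C bonded to C and H → aldehyde.
pendant –COOH: carbonyl C bonded to C and –OH → carboxylic acid.
pendant –COOCH3: carbonyl C bonded to C and –OCH3 → ester.
C–O–C with sp³ carbons on both sides and no adjacent C=O → ether.
pendant –CH2OH on an sp³ backbone C → alcohol.
–OH on an sp³ carbon → alcohol.
No segment is a ketone: CH3OOC is ester, not ketone; CH(NHCOCH3) is amide, not ketone; CH(CONH2) is amide, not ketone. → 0.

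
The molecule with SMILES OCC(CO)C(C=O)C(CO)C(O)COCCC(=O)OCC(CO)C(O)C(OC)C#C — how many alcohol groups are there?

Reading the structure from left to right:
  HOCH2: HO– on an sp³ carbon → alcohol.
  CH(CH2OH): pendant –CH2OH on an sp³ backbone C → alcohol.
  CH(CHO): pendant –CHO: carbonyl C bonded to C and H → aldehyde.
  CH(CH2OH): pendant –CH2OH on an sp³ backbone C → alcohol.
  CH(OH): –OH on an sp³ carbon → alcohol (secondary).
  CH2OCH2: C–O–C with sp³ carbons on both sides and no adjacent C=O → ether.
  CH2COOCH2: –C(=O)–O–C with C on the carbonyl side → ester.
  CH(CH2OH): pendant –CH2OH on an sp³ backbone C → alcohol.
  CH(OH): –OH on an sp³ carbon → alcohol (secondary).
  CH(OCH3): pendant –OCH3: C–O–C with sp³ C, no adjacent C=O → ether.
  C≡CH: C≡C triple bond → alkyne.
Alcohol appears at: HOCH2, CH(CH2OH), CH(CH2OH), CH(OH), CH(CH2OH), CH(OH) → 6.

6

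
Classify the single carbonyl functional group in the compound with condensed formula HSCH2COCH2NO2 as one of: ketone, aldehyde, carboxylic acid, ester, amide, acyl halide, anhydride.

ketone

The carbonyl is in the CO segment: –C(=O)– with carbon on both sides → ketone.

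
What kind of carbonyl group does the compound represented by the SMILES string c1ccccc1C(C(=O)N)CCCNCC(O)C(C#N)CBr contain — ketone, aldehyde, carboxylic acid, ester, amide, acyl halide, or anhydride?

amide

The carbonyl is in the CH(CONH2) segment: pendant –CONH2: carbonyl C bonded to C and N → amide.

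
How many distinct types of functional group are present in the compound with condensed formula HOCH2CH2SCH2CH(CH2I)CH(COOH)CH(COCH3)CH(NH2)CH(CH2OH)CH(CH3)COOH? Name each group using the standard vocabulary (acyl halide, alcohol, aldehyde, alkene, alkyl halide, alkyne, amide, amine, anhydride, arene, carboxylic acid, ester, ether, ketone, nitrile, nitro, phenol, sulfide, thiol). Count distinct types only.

6

HO– on an sp³ carbon → alcohol.
C–S–C linkage → sulfide (thioether).
pendant –CH2X: halogen on sp³ carbon → alkyl halide.
pendant –COOH: carbonyl C bonded to C and –OH → carboxylic acid.
pendant –COCH3: carbonyl C bonded to two carbons → ketone.
–NH2 on an sp³ carbon with no adjacent C=O → amine.
pendant –CH2OH on an sp³ backbone C → alcohol.
–COOH: carbonyl C bonded to –OH and C → carboxylic acid (the –OH is not a separate alcohol).
Distinct types present: alcohol, alkyl halide, amine, carboxylic acid, ketone, sulfide.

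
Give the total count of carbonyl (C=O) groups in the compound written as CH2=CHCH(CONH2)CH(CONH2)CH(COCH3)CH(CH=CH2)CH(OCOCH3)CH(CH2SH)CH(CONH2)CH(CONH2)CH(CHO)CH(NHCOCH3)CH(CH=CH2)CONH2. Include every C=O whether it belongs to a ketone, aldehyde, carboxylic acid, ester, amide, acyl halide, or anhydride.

CH(CONH2): amide, 1 C=O (running total 1).
CH(CONH2): amide, 1 C=O (running total 2).
CH(COCH3): ketone, 1 C=O (running total 3).
CH(OCOCH3): ester, 1 C=O (running total 4).
CH(CONH2): amide, 1 C=O (running total 5).
CH(CONH2): amide, 1 C=O (running total 6).
CH(CHO): aldehyde, 1 C=O (running total 7).
CH(NHCOCH3): amide, 1 C=O (running total 8).
CONH2: amide, 1 C=O (running total 9).

9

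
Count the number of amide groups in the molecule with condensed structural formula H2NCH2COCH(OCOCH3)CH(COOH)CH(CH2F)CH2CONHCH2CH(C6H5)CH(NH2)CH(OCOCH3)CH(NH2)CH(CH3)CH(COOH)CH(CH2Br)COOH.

1

Taking each segment in turn:
  H2NCH2: –NH2 on an sp³ carbon with no adjacent C=O → amine.
  CO: –C(=O)– with carbon on both sides → ketone.
  CH(OCOCH3): pendant –OC(=O)CH3: an acyloxy group → ester.
  CH(COOH): pendant –COOH: carbonyl C bonded to C and –OH → carboxylic acid.
  CH(CH2F): pendant –CH2X: halogen on sp³ carbon → alkyl halide.
  CH2CONHCH2: –C(=O)–N– linkage → amide (the N is not an amine).
  CH(C6H5): pendant –C6H5: benzene ring → arene.
  CH(NH2): –NH2 on an sp³ carbon with no adjacent C=O → amine.
  CH(OCOCH3): pendant –OC(=O)CH3: an acyloxy group → ester.
  CH(NH2): –NH2 on an sp³ carbon with no adjacent C=O → amine.
  CH(COOH): pendant –COOH: carbonyl C bonded to C and –OH → carboxylic acid.
  CH(CH2Br): pendant –CH2X: halogen on sp³ carbon → alkyl halide.
  COOH: –COOH: carbonyl C bonded to –OH and C → carboxylic acid (the –OH is not a separate alcohol).
Amide appears at: CH2CONHCH2 → 1.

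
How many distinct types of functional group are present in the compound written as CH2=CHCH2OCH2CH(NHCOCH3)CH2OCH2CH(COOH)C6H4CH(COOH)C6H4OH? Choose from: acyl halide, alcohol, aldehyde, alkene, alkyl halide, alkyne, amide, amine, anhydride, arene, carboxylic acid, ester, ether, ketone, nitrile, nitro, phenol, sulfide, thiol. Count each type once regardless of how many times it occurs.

6

Taking each segment in turn:
  CH2=CH: C=C double bond → alkene.
  CH2OCH2: C–O–C with sp³ carbons on both sides and no adjacent C=O → ether.
  CH(NHCOCH3): pendant –NHC(=O)CH3: N bonded to a carbonyl → amide (not amine).
  CH2OCH2: C–O–C with sp³ carbons on both sides and no adjacent C=O → ether.
  CH(COOH): pendant –COOH: carbonyl C bonded to C and –OH → carboxylic acid.
  C6H4: para-disubstituted benzene ring → arene.
  CH(COOH): pendant –COOH: carbonyl C bonded to C and –OH → carboxylic acid.
  C6H4OH: –OH attached directly to an aromatic ring → phenol (not alcohol); the ring itself is an arene.
Distinct types present: alkene, amide, arene, carboxylic acid, ether, phenol.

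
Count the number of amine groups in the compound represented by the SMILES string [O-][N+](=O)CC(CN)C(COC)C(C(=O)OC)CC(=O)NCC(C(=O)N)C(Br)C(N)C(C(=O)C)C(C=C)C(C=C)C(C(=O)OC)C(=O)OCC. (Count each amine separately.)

2

Working along the chain:
  O2NCH2: –NO2 on carbon → nitro group.
  CH(CH2NH2): pendant –CH2NH2: N on sp³ C, no adjacent C=O → amine.
  CH(CH2OCH3): pendant –CH2OCH3: C–O–C linkage → ether.
  CH(COOCH3): pendant –COOCH3: carbonyl C bonded to C and –OCH3 → ester.
  CH2CONHCH2: –C(=O)–N– linkage → amide (the N is not an amine).
  CH(CONH2): pendant –CONH2: carbonyl C bonded to C and N → amide.
  CH(Br): halogen on an sp³ carbon → alkyl halide.
  CH(NH2): –NH2 on an sp³ carbon with no adjacent C=O → amine.
  CH(COCH3): pendant –COCH3: carbonyl C bonded to two carbons → ketone.
  CH(CH=CH2): pendant –CH=CH2: C=C double bond → alkene.
  CH(CH=CH2): pendant –CH=CH2: C=C double bond → alkene.
  CH(COOCH3): pendant –COOCH3: carbonyl C bonded to C and –OCH3 → ester.
  COOCH2CH3: –C(=O)OCH2CH3: carbonyl C bonded to C and to –OEt → ester.
Amine appears at: CH(CH2NH2), CH(NH2) → 2.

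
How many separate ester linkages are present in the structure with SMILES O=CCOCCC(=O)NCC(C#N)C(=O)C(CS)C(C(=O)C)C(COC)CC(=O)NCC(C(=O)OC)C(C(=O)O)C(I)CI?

1

Taking each segment in turn:
  OHC: terminal –CHO: carbonyl C bonded to H and C → aldehyde.
  CH2OCH2: C–O–C with sp³ carbons on both sides and no adjacent C=O → ether.
  CH2CONHCH2: –C(=O)–N– linkage → amide (the N is not an amine).
  CH(CN): pendant –C≡N: nitrile.
  CO: –C(=O)– with carbon on both sides → ketone.
  CH(CH2SH): pendant –CH2SH → thiol.
  CH(COCH3): pendant –COCH3: carbonyl C bonded to two carbons → ketone.
  CH(CH2OCH3): pendant –CH2OCH3: C–O–C linkage → ether.
  CH2CONHCH2: –C(=O)–N– linkage → amide (the N is not an amine).
  CH(COOCH3): pendant –COOCH3: carbonyl C bonded to C and –OCH3 → ester.
  CH(COOH): pendant –COOH: carbonyl C bonded to C and –OH → carboxylic acid.
  CH(I): halogen on an sp³ carbon → alkyl halide.
  CH2I: halogen on an sp³ carbon → alkyl halide.
Ester appears at: CH(COOCH3) → 1.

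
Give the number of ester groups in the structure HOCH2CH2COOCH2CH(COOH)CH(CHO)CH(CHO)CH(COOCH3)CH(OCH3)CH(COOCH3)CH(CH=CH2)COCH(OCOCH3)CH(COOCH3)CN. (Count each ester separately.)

5

Reading the structure from left to right:
  HOCH2: HO– on an sp³ carbon → alcohol.
  CH2COOCH2: –C(=O)–O–C with C on the carbonyl side → ester.
  CH(COOH): pendant –COOH: carbonyl C bonded to C and –OH → carboxylic acid.
  CH(CHO): pendant –CHO: carbonyl C bonded to C and H → aldehyde.
  CH(CHO): pendant –CHO: carbonyl C bonded to C and H → aldehyde.
  CH(COOCH3): pendant –COOCH3: carbonyl C bonded to C and –OCH3 → ester.
  CH(OCH3): pendant –OCH3: C–O–C with sp³ C, no adjacent C=O → ether.
  CH(COOCH3): pendant –COOCH3: carbonyl C bonded to C and –OCH3 → ester.
  CH(CH=CH2): pendant –CH=CH2: C=C double bond → alkene.
  CO: –C(=O)– with carbon on both sides → ketone.
  CH(OCOCH3): pendant –OC(=O)CH3: an acyloxy group → ester.
  CH(COOCH3): pendant –COOCH3: carbonyl C bonded to C and –OCH3 → ester.
  CN: –C≡N: carbon triple-bonded to nitrogen → nitrile.
Ester appears at: CH2COOCH2, CH(COOCH3), CH(COOCH3), CH(OCOCH3), CH(COOCH3) → 5.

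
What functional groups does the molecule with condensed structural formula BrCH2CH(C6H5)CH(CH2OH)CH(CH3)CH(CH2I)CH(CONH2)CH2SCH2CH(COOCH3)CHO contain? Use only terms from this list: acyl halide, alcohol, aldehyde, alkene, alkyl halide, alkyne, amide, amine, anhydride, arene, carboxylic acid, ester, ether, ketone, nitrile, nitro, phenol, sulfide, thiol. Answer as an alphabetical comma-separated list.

Reading the structure from left to right:
  BrCH2: halogen on an sp³ carbon → alkyl halide.
  CH(C6H5): pendant –C6H5: benzene ring → arene.
  CH(CH2OH): pendant –CH2OH on an sp³ backbone C → alcohol.
  CH(CH2I): pendant –CH2X: halogen on sp³ carbon → alkyl halide.
  CH(CONH2): pendant –CONH2: carbonyl C bonded to C and N → amide.
  CH2SCH2: C–S–C linkage → sulfide (thioether).
  CH(COOCH3): pendant –COOCH3: carbonyl C bonded to C and –OCH3 → ester.
  CHO: terminal –CHO: carbonyl C bonded to H and C → aldehyde.

alcohol, aldehyde, alkyl halide, amide, arene, ester, sulfide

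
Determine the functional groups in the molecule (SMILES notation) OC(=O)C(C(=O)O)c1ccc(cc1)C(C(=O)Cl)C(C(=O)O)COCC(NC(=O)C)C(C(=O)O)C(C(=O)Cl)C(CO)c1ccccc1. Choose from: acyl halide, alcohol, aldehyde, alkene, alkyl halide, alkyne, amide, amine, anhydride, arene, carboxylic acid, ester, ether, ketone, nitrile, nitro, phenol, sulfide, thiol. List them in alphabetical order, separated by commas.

Reading the structure from left to right:
  HOOC: –COOH: carbonyl C bonded to –OH and C → carboxylic acid (the –OH is not a separate alcohol).
  CH(COOH): pendant –COOH: carbonyl C bonded to C and –OH → carboxylic acid.
  C6H4: para-disubstituted benzene ring → arene.
  CH(COCl): pendant –C(=O)X: carbonyl C bonded to C and halogen → acyl halide.
  CH(COOH): pendant –COOH: carbonyl C bonded to C and –OH → carboxylic acid.
  CH2OCH2: C–O–C with sp³ carbons on both sides and no adjacent C=O → ether.
  CH(NHCOCH3): pendant –NHC(=O)CH3: N bonded to a carbonyl → amide (not amine).
  CH(COOH): pendant –COOH: carbonyl C bonded to C and –OH → carboxylic acid.
  CH(COCl): pendant –C(=O)X: carbonyl C bonded to C and halogen → acyl halide.
  CH(CH2OH): pendant –CH2OH on an sp³ backbone C → alcohol.
  C6H5: –C6H5 phenyl ring → arene.

acyl halide, alcohol, amide, arene, carboxylic acid, ether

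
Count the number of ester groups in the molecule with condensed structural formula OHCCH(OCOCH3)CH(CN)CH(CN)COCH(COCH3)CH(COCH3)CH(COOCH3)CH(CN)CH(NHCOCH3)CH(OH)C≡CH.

terminal –CHO: carbonyl C bonded to H and C → aldehyde.
pendant –OC(=O)CH3: an acyloxy group → ester.
pendant –C≡N: nitrile.
pendant –C≡N: nitrile.
–C(=O)– with carbon on both sides → ketone.
pendant –COCH3: carbonyl C bonded to two carbons → ketone.
pendant –COCH3: carbonyl C bonded to two carbons → ketone.
pendant –COOCH3: carbonyl C bonded to C and –OCH3 → ester.
pendant –C≡N: nitrile.
pendant –NHC(=O)CH3: N bonded to a carbonyl → amide (not amine).
–OH on an sp³ carbon → alcohol (secondary).
C≡C triple bond → alkyne.
Ester appears at: CH(OCOCH3), CH(COOCH3) → 2.

2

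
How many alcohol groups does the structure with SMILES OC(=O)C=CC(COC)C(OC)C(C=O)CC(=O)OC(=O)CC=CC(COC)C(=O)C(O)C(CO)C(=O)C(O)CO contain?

4

Taking each segment in turn:
  HOOC: –COOH: carbonyl C bonded to –OH and C → carboxylic acid (the –OH is not a separate alcohol).
  CH=CH: C=C double bond → alkene.
  CH(CH2OCH3): pendant –CH2OCH3: C–O–C linkage → ether.
  CH(OCH3): pendant –OCH3: C–O–C with sp³ C, no adjacent C=O → ether.
  CH(CHO): pendant –CHO: carbonyl C bonded to C and H → aldehyde.
  CH2CO-O-COCH2: two acyl groups sharing one oxygen, –C(=O)–O–C(=O)– → anhydride.
  CH=CH: C=C double bond → alkene.
  CH(CH2OCH3): pendant –CH2OCH3: C–O–C linkage → ether.
  CO: –C(=O)– with carbon on both sides → ketone.
  CH(OH): –OH on an sp³ carbon → alcohol (secondary).
  CH(CH2OH): pendant –CH2OH on an sp³ backbone C → alcohol.
  CO: –C(=O)– with carbon on both sides → ketone.
  CH(OH): –OH on an sp³ carbon → alcohol (secondary).
  CH2OH: –OH on an sp³ carbon → alcohol.
Alcohol appears at: CH(OH), CH(CH2OH), CH(OH), CH2OH → 4.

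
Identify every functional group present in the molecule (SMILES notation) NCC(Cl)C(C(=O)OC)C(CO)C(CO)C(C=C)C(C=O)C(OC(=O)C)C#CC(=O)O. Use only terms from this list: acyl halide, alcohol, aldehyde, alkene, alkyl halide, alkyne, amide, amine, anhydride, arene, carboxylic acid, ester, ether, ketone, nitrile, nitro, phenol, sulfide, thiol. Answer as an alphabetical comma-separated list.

Working along the chain:
  H2NCH2: –NH2 on an sp³ carbon with no adjacent C=O → amine.
  CH(Cl): halogen on an sp³ carbon → alkyl halide.
  CH(COOCH3): pendant –COOCH3: carbonyl C bonded to C and –OCH3 → ester.
  CH(CH2OH): pendant –CH2OH on an sp³ backbone C → alcohol.
  CH(CH2OH): pendant –CH2OH on an sp³ backbone C → alcohol.
  CH(CH=CH2): pendant –CH=CH2: C=C double bond → alkene.
  CH(CHO): pendant –CHO: carbonyl C bonded to C and H → aldehyde.
  CH(OCOCH3): pendant –OC(=O)CH3: an acyloxy group → ester.
  C≡C: C≡C triple bond → alkyne.
  COOH: –COOH: carbonyl C bonded to –OH and C → carboxylic acid (the –OH is not a separate alcohol).

alcohol, aldehyde, alkene, alkyl halide, alkyne, amine, carboxylic acid, ester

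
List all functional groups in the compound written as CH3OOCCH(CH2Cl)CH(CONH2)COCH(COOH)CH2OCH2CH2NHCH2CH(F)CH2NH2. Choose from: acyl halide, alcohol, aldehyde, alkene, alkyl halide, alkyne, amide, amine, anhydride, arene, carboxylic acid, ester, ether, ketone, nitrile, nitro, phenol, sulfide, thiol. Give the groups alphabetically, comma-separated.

Taking each segment in turn:
  CH3OOC: CH3O–C(=O)–: carbonyl C bonded to C and to –OCH3 → ester (not ketone + ether).
  CH(CH2Cl): pendant –CH2X: halogen on sp³ carbon → alkyl halide.
  CH(CONH2): pendant –CONH2: carbonyl C bonded to C and N → amide.
  CO: –C(=O)– with carbon on both sides → ketone.
  CH(COOH): pendant –COOH: carbonyl C bonded to C and –OH → carboxylic acid.
  CH2OCH2: C–O–C with sp³ carbons on both sides and no adjacent C=O → ether.
  CH2NHCH2: C–N–C with sp³ carbons and no adjacent C=O → amine (secondary).
  CH(F): halogen on an sp³ carbon → alkyl halide.
  CH2NH2: –NH2 on an sp³ carbon with no adjacent C=O → amine.

alkyl halide, amide, amine, carboxylic acid, ester, ether, ketone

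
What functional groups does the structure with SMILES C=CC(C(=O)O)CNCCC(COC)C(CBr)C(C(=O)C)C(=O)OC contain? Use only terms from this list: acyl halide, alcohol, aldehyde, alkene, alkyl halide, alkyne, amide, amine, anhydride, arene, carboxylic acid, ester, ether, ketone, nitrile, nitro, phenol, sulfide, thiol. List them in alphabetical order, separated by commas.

Working along the chain:
  CH2=CH: C=C double bond → alkene.
  CH(COOH): pendant –COOH: carbonyl C bonded to C and –OH → carboxylic acid.
  CH2NHCH2: C–N–C with sp³ carbons and no adjacent C=O → amine (secondary).
  CH(CH2OCH3): pendant –CH2OCH3: C–O–C linkage → ether.
  CH(CH2Br): pendant –CH2X: halogen on sp³ carbon → alkyl halide.
  CH(COCH3): pendant –COCH3: carbonyl C bonded to two carbons → ketone.
  COOCH3: –C(=O)OCH3: carbonyl C bonded to C and to –OCH3 → ester (not ketone + ether).

alkene, alkyl halide, amine, carboxylic acid, ester, ether, ketone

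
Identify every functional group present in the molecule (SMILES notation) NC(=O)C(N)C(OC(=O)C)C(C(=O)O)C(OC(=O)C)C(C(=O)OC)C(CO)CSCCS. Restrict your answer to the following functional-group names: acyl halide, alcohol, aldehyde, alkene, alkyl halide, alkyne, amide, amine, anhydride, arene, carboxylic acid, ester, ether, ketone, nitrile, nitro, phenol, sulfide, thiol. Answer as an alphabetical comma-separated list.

alcohol, amide, amine, carboxylic acid, ester, sulfide, thiol

Taking each segment in turn:
  H2NCO: –C(=O)NH2: carbonyl C bonded to C and to N → amide (the N is not a separate amine).
  CH(NH2): –NH2 on an sp³ carbon with no adjacent C=O → amine.
  CH(OCOCH3): pendant –OC(=O)CH3: an acyloxy group → ester.
  CH(COOH): pendant –COOH: carbonyl C bonded to C and –OH → carboxylic acid.
  CH(OCOCH3): pendant –OC(=O)CH3: an acyloxy group → ester.
  CH(COOCH3): pendant –COOCH3: carbonyl C bonded to C and –OCH3 → ester.
  CH(CH2OH): pendant –CH2OH on an sp³ backbone C → alcohol.
  CH2SCH2: C–S–C linkage → sulfide (thioether).
  CH2SH: –SH on an sp³ carbon → thiol.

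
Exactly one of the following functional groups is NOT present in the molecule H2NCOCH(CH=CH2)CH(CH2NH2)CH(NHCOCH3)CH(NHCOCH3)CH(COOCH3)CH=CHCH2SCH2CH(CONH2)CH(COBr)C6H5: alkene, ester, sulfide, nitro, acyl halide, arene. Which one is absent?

ester: present (CH(COOCH3) — pendant –COOCH3: carbonyl C bonded to C and –OCH3 → ester).
alkene: present (CH(CH=CH2) — pendant –CH=CH2: C=C double bond → alkene).
acyl halide: present (CH(COBr) — pendant –C(=O)X: carbonyl C bonded to C and halogen → acyl halide).
sulfide: present (CH2SCH2 — C–S–C linkage → sulfide (thioether)).
arene: present (C6H5 — –C6H5 phenyl ring → arene).
nitro: no segment matches this pattern.

nitro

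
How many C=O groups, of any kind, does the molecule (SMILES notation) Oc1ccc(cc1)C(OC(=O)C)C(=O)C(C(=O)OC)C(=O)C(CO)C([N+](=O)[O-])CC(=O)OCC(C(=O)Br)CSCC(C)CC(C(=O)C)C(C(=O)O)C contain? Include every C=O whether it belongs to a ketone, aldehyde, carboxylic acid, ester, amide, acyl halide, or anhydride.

CH(OCOCH3): ester, 1 C=O (running total 1).
CO: ketone, 1 C=O (running total 2).
CH(COOCH3): ester, 1 C=O (running total 3).
CO: ketone, 1 C=O (running total 4).
CH2COOCH2: ester, 1 C=O (running total 5).
CH(COBr): acyl halide, 1 C=O (running total 6).
CH(COCH3): ketone, 1 C=O (running total 7).
CH(COOH): carboxylic acid, 1 C=O (running total 8).

8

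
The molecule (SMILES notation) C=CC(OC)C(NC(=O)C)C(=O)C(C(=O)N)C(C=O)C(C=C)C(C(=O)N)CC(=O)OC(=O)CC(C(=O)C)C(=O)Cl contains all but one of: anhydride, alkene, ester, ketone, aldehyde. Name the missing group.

alkene: present (CH2=CH — C=C double bond → alkene).
ketone: present (CO — –C(=O)– with carbon on both sides → ketone).
anhydride: present (CH2CO-O-COCH2 — two acyl groups sharing one oxygen, –C(=O)–O–C(=O)– → anhydride).
aldehyde: present (CH(CHO) — pendant –CHO: carbonyl C bonded to C and H → aldehyde).
ester: absent. In CH2CO-O-COCH2, the oxygen bridges two acyl groups, which is an anhydride, not an ester.

ester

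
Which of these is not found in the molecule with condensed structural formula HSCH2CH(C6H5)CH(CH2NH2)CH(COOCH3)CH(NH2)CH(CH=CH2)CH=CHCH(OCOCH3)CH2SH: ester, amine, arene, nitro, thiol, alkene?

amine: present (CH(CH2NH2) — pendant –CH2NH2: N on sp³ C, no adjacent C=O → amine).
thiol: present (HSCH2 — –SH on an sp³ carbon → thiol).
alkene: present (CH(CH=CH2) — pendant –CH=CH2: C=C double bond → alkene).
arene: present (CH(C6H5) — pendant –C6H5: benzene ring → arene).
ester: present (CH(COOCH3) — pendant –COOCH3: carbonyl C bonded to C and –OCH3 → ester).
nitro: no segment matches this pattern.

nitro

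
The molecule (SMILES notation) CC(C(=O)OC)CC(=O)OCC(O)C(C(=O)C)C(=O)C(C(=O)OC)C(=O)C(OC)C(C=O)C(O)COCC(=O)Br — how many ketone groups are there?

Working along the chain:
  CH(COOCH3): pendant –COOCH3: carbonyl C bonded to C and –OCH3 → ester.
  CH2COOCH2: –C(=O)–O–C with C on the carbonyl side → ester.
  CH(OH): –OH on an sp³ carbon → alcohol (secondary).
  CH(COCH3): pendant –COCH3: carbonyl C bonded to two carbons → ketone.
  CO: –C(=O)– with carbon on both sides → ketone.
  CH(COOCH3): pendant –COOCH3: carbonyl C bonded to C and –OCH3 → ester.
  CO: –C(=O)– with carbon on both sides → ketone.
  CH(OCH3): pendant –OCH3: C–O–C with sp³ C, no adjacent C=O → ether.
  CH(CHO): pendant –CHO: carbonyl C bonded to C and H → aldehyde.
  CH(OH): –OH on an sp³ carbon → alcohol (secondary).
  CH2OCH2: C–O–C with sp³ carbons on both sides and no adjacent C=O → ether.
  COBr: –C(=O)Br: carbonyl C bonded to C and to a halogen → acyl halide (not alkyl halide).
Ketone appears at: CH(COCH3), CO, CO → 3.

3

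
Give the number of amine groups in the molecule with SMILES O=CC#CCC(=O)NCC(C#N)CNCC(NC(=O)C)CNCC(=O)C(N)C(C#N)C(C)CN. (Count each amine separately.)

Taking each segment in turn:
  OHC: terminal –CHO: carbonyl C bonded to H and C → aldehyde.
  C≡C: C≡C triple bond → alkyne.
  CH2CONHCH2: –C(=O)–N– linkage → amide (the N is not an amine).
  CH(CN): pendant –C≡N: nitrile.
  CH2NHCH2: C–N–C with sp³ carbons and no adjacent C=O → amine (secondary).
  CH(NHCOCH3): pendant –NHC(=O)CH3: N bonded to a carbonyl → amide (not amine).
  CH2NHCH2: C–N–C with sp³ carbons and no adjacent C=O → amine (secondary).
  CO: –C(=O)– with carbon on both sides → ketone.
  CH(NH2): –NH2 on an sp³ carbon with no adjacent C=O → amine.
  CH(CN): pendant –C≡N: nitrile.
  CH2NH2: –NH2 on an sp³ carbon with no adjacent C=O → amine.
Amine appears at: CH2NHCH2, CH2NHCH2, CH(NH2), CH2NH2 → 4.

4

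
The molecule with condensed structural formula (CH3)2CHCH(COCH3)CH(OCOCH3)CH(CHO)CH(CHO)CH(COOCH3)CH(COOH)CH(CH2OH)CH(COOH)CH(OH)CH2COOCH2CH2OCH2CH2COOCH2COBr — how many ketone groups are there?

pendant –COCH3: carbonyl C bonded to two carbons → ketone.
pendant –OC(=O)CH3: an acyloxy group → ester.
pendant –CHO: carbonyl C bonded to C and H → aldehyde.
pendant –CHO: carbonyl C bonded to C and H → aldehyde.
pendant –COOCH3: carbonyl C bonded to C and –OCH3 → ester.
pendant –COOH: carbonyl C bonded to C and –OH → carboxylic acid.
pendant –CH2OH on an sp³ backbone C → alcohol.
pendant –COOH: carbonyl C bonded to C and –OH → carboxylic acid.
–OH on an sp³ carbon → alcohol (secondary).
–C(=O)–O–C with C on the carbonyl side → ester.
C–O–C with sp³ carbons on both sides and no adjacent C=O → ether.
–C(=O)–O–C with C on the carbonyl side → ester.
–C(=O)Br: carbonyl C bonded to C and to a halogen → acyl halide (not alkyl halide).
Ketone appears at: CH(COCH3) → 1.

1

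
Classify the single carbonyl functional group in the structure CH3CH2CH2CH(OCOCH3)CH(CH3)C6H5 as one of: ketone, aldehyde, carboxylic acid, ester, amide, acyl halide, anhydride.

ester

The carbonyl is in the CH(OCOCH3) segment: pendant –OC(=O)CH3: an acyloxy group → ester.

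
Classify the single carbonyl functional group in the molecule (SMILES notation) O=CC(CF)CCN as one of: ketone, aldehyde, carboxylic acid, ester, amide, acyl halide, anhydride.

The carbonyl is in the OHC segment: terminal –CHO: carbonyl C bonded to H and C → aldehyde.

aldehyde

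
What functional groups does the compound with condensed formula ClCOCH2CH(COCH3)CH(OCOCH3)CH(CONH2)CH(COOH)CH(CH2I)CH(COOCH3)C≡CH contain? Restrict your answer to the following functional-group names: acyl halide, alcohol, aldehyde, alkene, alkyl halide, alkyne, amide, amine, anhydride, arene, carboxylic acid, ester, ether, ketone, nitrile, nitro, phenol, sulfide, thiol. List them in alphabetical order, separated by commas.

acyl halide, alkyl halide, alkyne, amide, carboxylic acid, ester, ketone

Reading the structure from left to right:
  ClCO: –C(=O)Cl: carbonyl C bonded to C and to a halogen → acyl halide (not alkyl halide).
  CH(COCH3): pendant –COCH3: carbonyl C bonded to two carbons → ketone.
  CH(OCOCH3): pendant –OC(=O)CH3: an acyloxy group → ester.
  CH(CONH2): pendant –CONH2: carbonyl C bonded to C and N → amide.
  CH(COOH): pendant –COOH: carbonyl C bonded to C and –OH → carboxylic acid.
  CH(CH2I): pendant –CH2X: halogen on sp³ carbon → alkyl halide.
  CH(COOCH3): pendant –COOCH3: carbonyl C bonded to C and –OCH3 → ester.
  C≡CH: C≡C triple bond → alkyne.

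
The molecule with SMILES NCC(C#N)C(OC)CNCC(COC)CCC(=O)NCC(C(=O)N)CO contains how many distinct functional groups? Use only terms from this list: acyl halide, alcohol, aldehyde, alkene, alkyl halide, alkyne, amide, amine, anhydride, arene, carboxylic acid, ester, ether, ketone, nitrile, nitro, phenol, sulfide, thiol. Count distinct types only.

5

Taking each segment in turn:
  H2NCH2: –NH2 on an sp³ carbon with no adjacent C=O → amine.
  CH(CN): pendant –C≡N: nitrile.
  CH(OCH3): pendant –OCH3: C–O–C with sp³ C, no adjacent C=O → ether.
  CH2NHCH2: C–N–C with sp³ carbons and no adjacent C=O → amine (secondary).
  CH(CH2OCH3): pendant –CH2OCH3: C–O–C linkage → ether.
  CH2CONHCH2: –C(=O)–N– linkage → amide (the N is not an amine).
  CH(CONH2): pendant –CONH2: carbonyl C bonded to C and N → amide.
  CH2OH: –OH on an sp³ carbon → alcohol.
Distinct types present: alcohol, amide, amine, ether, nitrile.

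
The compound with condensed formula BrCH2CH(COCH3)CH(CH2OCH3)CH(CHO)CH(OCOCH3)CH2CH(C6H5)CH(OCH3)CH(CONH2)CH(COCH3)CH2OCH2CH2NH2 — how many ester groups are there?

1

halogen on an sp³ carbon → alkyl halide.
pendant –COCH3: carbonyl C bonded to two carbons → ketone.
pendant –CH2OCH3: C–O–C linkage → ether.
pendant –CHO: carbonyl C bonded to C and H → aldehyde.
pendant –OC(=O)CH3: an acyloxy group → ester.
pendant –C6H5: benzene ring → arene.
pendant –OCH3: C–O–C with sp³ C, no adjacent C=O → ether.
pendant –CONH2: carbonyl C bonded to C and N → amide.
pendant –COCH3: carbonyl C bonded to two carbons → ketone.
C–O–C with sp³ carbons on both sides and no adjacent C=O → ether.
–NH2 on an sp³ carbon with no adjacent C=O → amine.
Ester appears at: CH(OCOCH3) → 1.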